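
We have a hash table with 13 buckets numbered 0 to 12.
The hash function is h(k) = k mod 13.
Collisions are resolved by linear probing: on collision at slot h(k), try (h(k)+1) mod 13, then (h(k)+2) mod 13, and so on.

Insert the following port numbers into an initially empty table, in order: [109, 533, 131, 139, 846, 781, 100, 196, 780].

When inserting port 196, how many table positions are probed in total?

109: h=5 => slot 5
533: h=0 => slot 0
131: h=1 => slot 1
139: h=9 => slot 9
846: h=1, probe 1,2 => slot 2
781: h=1, probe 1,2,3 => slot 3
100: h=9, probe 9,10 => slot 10
196: h=1, probe 1,2,3,4 => slot 4
780: h=0, probe 0,1,2,3,4,5,6 => slot 6
Table: [533, 131, 846, 781, 196, 109, 780, ∅, ∅, 139, 100, ∅, ∅]

4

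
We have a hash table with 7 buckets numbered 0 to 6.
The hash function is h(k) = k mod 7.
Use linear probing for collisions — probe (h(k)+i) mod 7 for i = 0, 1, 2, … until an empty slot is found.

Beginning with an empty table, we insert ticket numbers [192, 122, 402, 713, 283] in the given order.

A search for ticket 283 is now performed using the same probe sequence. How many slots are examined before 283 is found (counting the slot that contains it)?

5

192: h=3 → slot 3
122: h=3, probe 3,4 → slot 4
402: h=3, probe 3,4,5 → slot 5
713: h=6 → slot 6
283: h=3, probe 3,4,5,6,0 → slot 0
Table: [283, -, -, 192, 122, 402, 713]
Lookup 283: h=3, probe 3,4,5,6,0 → found at 0.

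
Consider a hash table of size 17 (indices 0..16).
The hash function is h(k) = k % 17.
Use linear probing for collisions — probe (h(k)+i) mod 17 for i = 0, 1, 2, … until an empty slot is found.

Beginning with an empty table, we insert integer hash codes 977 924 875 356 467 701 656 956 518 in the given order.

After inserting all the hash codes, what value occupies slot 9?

977 hashes to 8; slot 8 is free -> place at 8.
924 hashes to 6; slot 6 is free -> place at 6.
875 hashes to 8; 8 taken -> place at 9.
356 hashes to 16; slot 16 is free -> place at 16.
467 hashes to 8; 8,9 taken -> place at 10.
701 hashes to 4; slot 4 is free -> place at 4.
656 hashes to 10; 10 taken -> place at 11.
956 hashes to 4; 4 taken -> place at 5.
518 hashes to 8; 8,9,10,11 taken -> place at 12.
Table: [—, —, —, —, 701, 956, 924, —, 977, 875, 467, 656, 518, —, —, —, 356]

875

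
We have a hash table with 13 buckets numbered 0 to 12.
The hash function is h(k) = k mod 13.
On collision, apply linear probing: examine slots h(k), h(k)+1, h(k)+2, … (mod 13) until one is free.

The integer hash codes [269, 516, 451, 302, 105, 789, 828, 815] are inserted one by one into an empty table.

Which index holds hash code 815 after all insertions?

2

269: h=9 → slot 9
516: h=9, probe 9,10 → slot 10
451: h=9, probe 9,10,11 → slot 11
302: h=3 → slot 3
105: h=1 → slot 1
789: h=9, probe 9,10,11,12 → slot 12
828: h=9, probe 9,10,11,12,0 → slot 0
815: h=9, probe 9,10,11,12,0,1,2 → slot 2
Table: [828, 105, 815, 302, -, -, -, -, -, 269, 516, 451, 789]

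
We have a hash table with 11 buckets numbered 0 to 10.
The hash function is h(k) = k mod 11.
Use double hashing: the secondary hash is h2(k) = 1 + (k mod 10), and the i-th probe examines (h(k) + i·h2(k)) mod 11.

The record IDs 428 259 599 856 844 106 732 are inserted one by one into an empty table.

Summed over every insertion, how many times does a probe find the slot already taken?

Insert 428: h=10, slot 10 empty → index 10.
Insert 259: h=6, slot 6 empty → index 6.
Insert 599: h=5, slot 5 empty → index 5.
Insert 856: h=9, slot 9 empty → index 9.
Insert 844: h=8, slot 8 empty → index 8.
Insert 106: h=7, slot 7 empty → index 7.
Insert 732: h=6, h2=3, slots 6,9 occupied → index 1.
Table: [_, 732, _, _, _, 599, 259, 106, 844, 856, 428]

2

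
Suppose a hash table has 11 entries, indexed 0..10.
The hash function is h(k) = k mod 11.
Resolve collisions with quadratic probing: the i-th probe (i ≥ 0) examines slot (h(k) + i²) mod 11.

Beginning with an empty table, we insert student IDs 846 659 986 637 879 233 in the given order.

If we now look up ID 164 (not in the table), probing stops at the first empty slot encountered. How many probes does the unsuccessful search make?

5

Insert 846: h=10, slot 10 empty => index 10.
Insert 659: h=10, slot 10 occupied => index 0.
Insert 986: h=7, slot 7 empty => index 7.
Insert 637: h=10, slots 10,0 occupied => index 3.
Insert 879: h=10, slots 10,0,3 occupied => index 8.
Insert 233: h=2, slot 2 empty => index 2.
Table: [659, -, 233, 637, -, -, -, 986, 879, -, 846]
Lookup 164: h=10, probe 10,0,3,8,4 → slot 4 empty, not found.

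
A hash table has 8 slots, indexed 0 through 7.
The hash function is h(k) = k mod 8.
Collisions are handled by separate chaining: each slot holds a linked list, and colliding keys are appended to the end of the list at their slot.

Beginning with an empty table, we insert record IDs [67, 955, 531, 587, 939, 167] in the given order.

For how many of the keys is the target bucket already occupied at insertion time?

4

67 → bucket 3
955 → bucket 3 (collision)
531 → bucket 3 (collision)
587 → bucket 3 (collision)
939 → bucket 3 (collision)
167 → bucket 7
Final buckets:
0: —
1: —
2: —
3: 67 -> 955 -> 531 -> 587 -> 939
4: —
5: —
6: —
7: 167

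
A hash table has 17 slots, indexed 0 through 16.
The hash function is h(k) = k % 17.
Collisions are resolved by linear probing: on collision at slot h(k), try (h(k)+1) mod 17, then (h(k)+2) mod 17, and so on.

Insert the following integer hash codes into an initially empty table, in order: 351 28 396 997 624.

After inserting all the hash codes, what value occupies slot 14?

Insert 351: h=11, slot 11 empty → index 11.
Insert 28: h=11, slot 11 occupied → index 12.
Insert 396: h=5, slot 5 empty → index 5.
Insert 997: h=11, slots 11,12 occupied → index 13.
Insert 624: h=12, slots 12,13 occupied → index 14.
Table: [∅, ∅, ∅, ∅, ∅, 396, ∅, ∅, ∅, ∅, ∅, 351, 28, 997, 624, ∅, ∅]

624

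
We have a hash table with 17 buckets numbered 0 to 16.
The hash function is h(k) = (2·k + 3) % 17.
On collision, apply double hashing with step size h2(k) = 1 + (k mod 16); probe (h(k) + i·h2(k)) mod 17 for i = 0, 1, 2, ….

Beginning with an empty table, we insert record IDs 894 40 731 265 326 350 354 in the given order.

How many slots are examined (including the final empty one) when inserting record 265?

Insert 894: h=6, slot 6 empty -> index 6.
Insert 40: h=15, slot 15 empty -> index 15.
Insert 731: h=3, slot 3 empty -> index 3.
Insert 265: h=6, h2=10, slot 6 occupied -> index 16.
Insert 326: h=9, slot 9 empty -> index 9.
Insert 350: h=6, h2=15, slot 6 occupied -> index 4.
Insert 354: h=14, slot 14 empty -> index 14.
Table: [., ., ., 731, 350, ., 894, ., ., 326, ., ., ., ., 354, 40, 265]

2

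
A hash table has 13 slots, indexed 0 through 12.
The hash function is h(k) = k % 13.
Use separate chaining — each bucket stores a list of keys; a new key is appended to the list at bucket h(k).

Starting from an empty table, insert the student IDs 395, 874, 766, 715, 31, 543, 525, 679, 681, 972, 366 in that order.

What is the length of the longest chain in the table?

Insert 395: h=5, bucket 5 empty → new chain.
Insert 874: h=3, bucket 3 empty → new chain.
Insert 766: h=12, bucket 12 empty → new chain.
Insert 715: h=0, bucket 0 empty → new chain.
Insert 31: h=5, bucket 5 nonempty → append to chain.
Insert 543: h=10, bucket 10 empty → new chain.
Insert 525: h=5, bucket 5 nonempty → append to chain.
Insert 679: h=3, bucket 3 nonempty → append to chain.
Insert 681: h=5, bucket 5 nonempty → append to chain.
Insert 972: h=10, bucket 10 nonempty → append to chain.
Insert 366: h=2, bucket 2 empty → new chain.
Final buckets:
0: 715
1: ∅
2: 366
3: 874 -> 679
4: ∅
5: 395 -> 31 -> 525 -> 681
6: ∅
7: ∅
8: ∅
9: ∅
10: 543 -> 972
11: ∅
12: 766

4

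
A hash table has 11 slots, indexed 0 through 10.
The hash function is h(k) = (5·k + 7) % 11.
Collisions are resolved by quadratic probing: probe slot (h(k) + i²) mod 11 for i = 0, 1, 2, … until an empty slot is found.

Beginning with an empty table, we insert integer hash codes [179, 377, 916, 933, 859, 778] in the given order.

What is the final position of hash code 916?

4

Insert 179: h=0, slot 0 empty → index 0.
Insert 377: h=0, slot 0 occupied → index 1.
Insert 916: h=0, slots 0,1 occupied → index 4.
Insert 933: h=8, slot 8 empty → index 8.
Insert 859: h=1, slot 1 occupied → index 2.
Insert 778: h=3, slot 3 empty → index 3.
Table: [179, 377, 859, 778, 916, -, -, -, 933, -, -]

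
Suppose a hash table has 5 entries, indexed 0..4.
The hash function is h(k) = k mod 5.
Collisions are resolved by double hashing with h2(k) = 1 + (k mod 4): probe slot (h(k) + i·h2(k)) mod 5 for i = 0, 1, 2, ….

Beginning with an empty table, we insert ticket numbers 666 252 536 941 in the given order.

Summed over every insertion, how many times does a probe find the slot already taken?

666: h=1 → slot 1
252: h=2 → slot 2
536: h=1, h2=1, probe 1,2,3 → slot 3
941: h=1, h2=2, probe 1,3,0 → slot 0
Table: [941, 666, 252, 536, ∅]

4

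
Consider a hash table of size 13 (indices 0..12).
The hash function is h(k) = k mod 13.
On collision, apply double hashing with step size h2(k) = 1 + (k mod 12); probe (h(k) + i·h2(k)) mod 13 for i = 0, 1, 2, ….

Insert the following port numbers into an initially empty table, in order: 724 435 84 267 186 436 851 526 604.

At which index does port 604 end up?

3

Insert 724: h=9, slot 9 empty → index 9.
Insert 435: h=6, slot 6 empty → index 6.
Insert 84: h=6, h2=1, slot 6 occupied → index 7.
Insert 267: h=7, h2=4, slot 7 occupied → index 11.
Insert 186: h=4, slot 4 empty → index 4.
Insert 436: h=7, h2=5, slot 7 occupied → index 12.
Insert 851: h=6, h2=12, slot 6 occupied → index 5.
Insert 526: h=6, h2=11, slots 6,4 occupied → index 2.
Insert 604: h=6, h2=5, slots 6,11 occupied → index 3.
Table: [∅, ∅, 526, 604, 186, 851, 435, 84, ∅, 724, ∅, 267, 436]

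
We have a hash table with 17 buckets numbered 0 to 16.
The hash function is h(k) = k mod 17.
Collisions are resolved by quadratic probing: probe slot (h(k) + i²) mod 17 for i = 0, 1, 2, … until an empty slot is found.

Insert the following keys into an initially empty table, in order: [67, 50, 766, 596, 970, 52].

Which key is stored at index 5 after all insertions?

970

67: h=16 -> slot 16
50: h=16, probe 16,0 -> slot 0
766: h=1 -> slot 1
596: h=1, probe 1,2 -> slot 2
970: h=1, probe 1,2,5 -> slot 5
52: h=1, probe 1,2,5,10 -> slot 10
Table: [50, 766, 596, _, _, 970, _, _, _, _, 52, _, _, _, _, _, 67]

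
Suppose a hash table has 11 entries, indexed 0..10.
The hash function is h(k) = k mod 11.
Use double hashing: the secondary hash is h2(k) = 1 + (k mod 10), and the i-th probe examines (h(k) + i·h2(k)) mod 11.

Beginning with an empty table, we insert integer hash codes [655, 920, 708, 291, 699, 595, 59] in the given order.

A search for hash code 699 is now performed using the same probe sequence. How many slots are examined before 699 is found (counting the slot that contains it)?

4

Insert 655: h=6, slot 6 empty → index 6.
Insert 920: h=7, slot 7 empty → index 7.
Insert 708: h=4, slot 4 empty → index 4.
Insert 291: h=5, slot 5 empty → index 5.
Insert 699: h=6, h2=10, slots 6,5,4 occupied → index 3.
Insert 595: h=1, slot 1 empty → index 1.
Insert 59: h=4, h2=10, slots 4,3 occupied → index 2.
Table: [., 595, 59, 699, 708, 291, 655, 920, ., ., .]
Lookup 699: h=6, h2=10, probe 6,5,4,3 → found at 3.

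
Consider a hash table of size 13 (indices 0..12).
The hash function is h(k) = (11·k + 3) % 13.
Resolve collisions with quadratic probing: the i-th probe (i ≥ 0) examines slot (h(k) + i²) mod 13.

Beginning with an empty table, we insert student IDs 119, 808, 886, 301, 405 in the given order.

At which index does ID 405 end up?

119: h=12 => slot 12
808: h=12, probe 12,0 => slot 0
886: h=12, probe 12,0,3 => slot 3
301: h=12, probe 12,0,3,8 => slot 8
405: h=12, probe 12,0,3,8,2 => slot 2
Table: [808, _, 405, 886, _, _, _, _, 301, _, _, _, 119]

2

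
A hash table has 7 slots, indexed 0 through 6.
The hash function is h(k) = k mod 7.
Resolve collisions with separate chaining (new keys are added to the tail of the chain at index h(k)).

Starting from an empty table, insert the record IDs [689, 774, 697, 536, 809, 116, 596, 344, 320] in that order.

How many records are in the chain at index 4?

689 → bucket 3
774 → bucket 4
697 → bucket 4 (collision)
536 → bucket 4 (collision)
809 → bucket 4 (collision)
116 → bucket 4 (collision)
596 → bucket 1
344 → bucket 1 (collision)
320 → bucket 5
Final buckets:
0: .
1: 596 -> 344
2: .
3: 689
4: 774 -> 697 -> 536 -> 809 -> 116
5: 320
6: .

5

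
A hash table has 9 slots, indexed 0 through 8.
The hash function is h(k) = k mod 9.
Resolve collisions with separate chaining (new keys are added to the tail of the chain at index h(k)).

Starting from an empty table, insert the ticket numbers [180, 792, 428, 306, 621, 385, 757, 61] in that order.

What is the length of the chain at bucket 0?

180 -> bucket 0
792 -> bucket 0 (collision)
428 -> bucket 5
306 -> bucket 0 (collision)
621 -> bucket 0 (collision)
385 -> bucket 7
757 -> bucket 1
61 -> bucket 7 (collision)
Final buckets:
0: 180 -> 792 -> 306 -> 621
1: 757
2: .
3: .
4: .
5: 428
6: .
7: 385 -> 61
8: .

4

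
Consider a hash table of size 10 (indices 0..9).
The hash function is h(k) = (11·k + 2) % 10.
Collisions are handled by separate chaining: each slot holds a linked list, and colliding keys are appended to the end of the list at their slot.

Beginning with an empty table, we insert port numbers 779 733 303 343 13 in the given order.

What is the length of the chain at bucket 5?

4

Insert 779: h=1, bucket 1 empty → new chain.
Insert 733: h=5, bucket 5 empty → new chain.
Insert 303: h=5, bucket 5 nonempty → append to chain.
Insert 343: h=5, bucket 5 nonempty → append to chain.
Insert 13: h=5, bucket 5 nonempty → append to chain.
Final buckets:
0: _
1: 779
2: _
3: _
4: _
5: 733 -> 303 -> 343 -> 13
6: _
7: _
8: _
9: _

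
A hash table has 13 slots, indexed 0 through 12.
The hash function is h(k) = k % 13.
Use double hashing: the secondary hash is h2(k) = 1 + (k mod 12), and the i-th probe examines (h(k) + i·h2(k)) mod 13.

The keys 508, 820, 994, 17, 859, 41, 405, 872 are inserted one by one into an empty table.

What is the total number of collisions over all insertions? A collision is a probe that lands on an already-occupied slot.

Insert 508: h=1, slot 1 empty -> index 1.
Insert 820: h=1, h2=5, slot 1 occupied -> index 6.
Insert 994: h=6, h2=11, slot 6 occupied -> index 4.
Insert 17: h=4, h2=6, slot 4 occupied -> index 10.
Insert 859: h=1, h2=8, slot 1 occupied -> index 9.
Insert 41: h=2, slot 2 empty -> index 2.
Insert 405: h=2, h2=10, slot 2 occupied -> index 12.
Insert 872: h=1, h2=9, slots 1,10,6,2 occupied -> index 11.
Table: [∅, 508, 41, ∅, 994, ∅, 820, ∅, ∅, 859, 17, 872, 405]

9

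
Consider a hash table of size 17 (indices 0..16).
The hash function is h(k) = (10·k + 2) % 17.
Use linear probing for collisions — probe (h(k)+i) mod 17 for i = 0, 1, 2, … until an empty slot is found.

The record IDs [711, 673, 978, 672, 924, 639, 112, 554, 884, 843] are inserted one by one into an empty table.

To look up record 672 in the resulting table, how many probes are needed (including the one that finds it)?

Insert 711: h=6, slot 6 empty => index 6.
Insert 673: h=0, slot 0 empty => index 0.
Insert 978: h=7, slot 7 empty => index 7.
Insert 672: h=7, slot 7 occupied => index 8.
Insert 924: h=11, slot 11 empty => index 11.
Insert 639: h=0, slot 0 occupied => index 1.
Insert 112: h=0, slots 0,1 occupied => index 2.
Insert 554: h=0, slots 0,1,2 occupied => index 3.
Insert 884: h=2, slots 2,3 occupied => index 4.
Insert 843: h=0, slots 0,1,2,3,4 occupied => index 5.
Table: [673, 639, 112, 554, 884, 843, 711, 978, 672, ∅, ∅, 924, ∅, ∅, ∅, ∅, ∅]
Lookup 672: h=7, probe 7,8 → found at 8.

2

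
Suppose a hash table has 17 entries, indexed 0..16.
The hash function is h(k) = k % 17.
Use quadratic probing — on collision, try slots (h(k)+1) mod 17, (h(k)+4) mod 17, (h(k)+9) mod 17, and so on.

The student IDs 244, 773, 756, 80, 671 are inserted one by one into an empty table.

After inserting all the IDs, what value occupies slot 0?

244 hashes to 6; slot 6 is free -> place at 6.
773 hashes to 8; slot 8 is free -> place at 8.
756 hashes to 8; 8 taken -> place at 9.
80 hashes to 12; slot 12 is free -> place at 12.
671 hashes to 8; 8,9,12 taken -> place at 0.
Table: [671, ., ., ., ., ., 244, ., 773, 756, ., ., 80, ., ., ., .]

671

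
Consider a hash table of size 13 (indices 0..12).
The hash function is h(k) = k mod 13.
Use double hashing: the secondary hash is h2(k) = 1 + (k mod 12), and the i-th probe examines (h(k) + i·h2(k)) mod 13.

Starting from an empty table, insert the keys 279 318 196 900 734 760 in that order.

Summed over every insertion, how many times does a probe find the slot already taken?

279 hashes to 6; slot 6 is free => place at 6.
318 hashes to 6, h2=7; 6 taken => place at 0.
196 hashes to 1; slot 1 is free => place at 1.
900 hashes to 3; slot 3 is free => place at 3.
734 hashes to 6, h2=3; 6 taken => place at 9.
760 hashes to 6, h2=5; 6 taken => place at 11.
Table: [318, 196, ∅, 900, ∅, ∅, 279, ∅, ∅, 734, ∅, 760, ∅]

3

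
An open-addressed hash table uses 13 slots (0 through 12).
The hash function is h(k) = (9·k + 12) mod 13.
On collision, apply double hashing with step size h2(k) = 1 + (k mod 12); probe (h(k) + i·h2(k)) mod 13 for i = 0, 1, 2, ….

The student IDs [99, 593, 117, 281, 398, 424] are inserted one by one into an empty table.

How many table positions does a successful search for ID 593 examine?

2

Insert 99: h=6, slot 6 empty → index 6.
Insert 593: h=6, h2=6, slot 6 occupied → index 12.
Insert 117: h=12, h2=10, slot 12 occupied → index 9.
Insert 281: h=6, h2=6, slots 6,12 occupied → index 5.
Insert 398: h=6, h2=3, slots 6,9,12 occupied → index 2.
Insert 424: h=6, h2=5, slot 6 occupied → index 11.
Table: [∅, ∅, 398, ∅, ∅, 281, 99, ∅, ∅, 117, ∅, 424, 593]
Lookup 593: h=6, h2=6, probe 6,12 → found at 12.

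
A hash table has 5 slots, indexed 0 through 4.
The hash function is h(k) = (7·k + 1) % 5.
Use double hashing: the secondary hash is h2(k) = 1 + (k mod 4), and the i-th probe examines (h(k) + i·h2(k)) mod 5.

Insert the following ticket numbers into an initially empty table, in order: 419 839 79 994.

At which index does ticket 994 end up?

0

419: h=4 -> slot 4
839: h=4, h2=4, probe 4,3 -> slot 3
79: h=4, h2=4, probe 4,3,2 -> slot 2
994: h=4, h2=3, probe 4,2,0 -> slot 0
Table: [994, ∅, 79, 839, 419]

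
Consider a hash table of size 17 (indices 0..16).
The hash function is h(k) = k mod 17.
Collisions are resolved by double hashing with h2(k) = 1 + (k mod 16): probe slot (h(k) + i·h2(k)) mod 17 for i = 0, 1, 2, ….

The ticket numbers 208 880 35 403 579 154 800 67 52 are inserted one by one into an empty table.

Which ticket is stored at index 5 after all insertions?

Insert 208: h=4, slot 4 empty => index 4.
Insert 880: h=13, slot 13 empty => index 13.
Insert 35: h=1, slot 1 empty => index 1.
Insert 403: h=12, slot 12 empty => index 12.
Insert 579: h=1, h2=4, slot 1 occupied => index 5.
Insert 154: h=1, h2=11, slots 1,12 occupied => index 6.
Insert 800: h=1, h2=1, slot 1 occupied => index 2.
Insert 67: h=16, slot 16 empty => index 16.
Insert 52: h=1, h2=5, slots 1,6 occupied => index 11.
Table: [∅, 35, 800, ∅, 208, 579, 154, ∅, ∅, ∅, ∅, 52, 403, 880, ∅, ∅, 67]

579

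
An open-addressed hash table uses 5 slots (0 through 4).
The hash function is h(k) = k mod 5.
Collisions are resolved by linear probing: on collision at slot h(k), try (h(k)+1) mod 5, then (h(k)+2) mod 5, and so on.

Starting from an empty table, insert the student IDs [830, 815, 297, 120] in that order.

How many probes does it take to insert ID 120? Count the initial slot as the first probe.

4

830: h=0 → slot 0
815: h=0, probe 0,1 → slot 1
297: h=2 → slot 2
120: h=0, probe 0,1,2,3 → slot 3
Table: [830, 815, 297, 120, ∅]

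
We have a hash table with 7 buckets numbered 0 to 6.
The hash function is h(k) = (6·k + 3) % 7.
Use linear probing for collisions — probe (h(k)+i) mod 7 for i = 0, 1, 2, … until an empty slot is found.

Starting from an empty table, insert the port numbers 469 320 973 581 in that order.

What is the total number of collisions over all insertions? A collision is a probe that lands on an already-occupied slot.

Insert 469: h=3, slot 3 empty => index 3.
Insert 320: h=5, slot 5 empty => index 5.
Insert 973: h=3, slot 3 occupied => index 4.
Insert 581: h=3, slots 3,4,5 occupied => index 6.
Table: [., ., ., 469, 973, 320, 581]

4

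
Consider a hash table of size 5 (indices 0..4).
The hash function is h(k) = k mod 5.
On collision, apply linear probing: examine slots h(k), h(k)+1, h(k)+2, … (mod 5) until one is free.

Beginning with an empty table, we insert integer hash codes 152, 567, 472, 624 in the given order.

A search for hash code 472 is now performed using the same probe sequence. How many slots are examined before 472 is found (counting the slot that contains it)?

3

152: h=2 => slot 2
567: h=2, probe 2,3 => slot 3
472: h=2, probe 2,3,4 => slot 4
624: h=4, probe 4,0 => slot 0
Table: [624, ., 152, 567, 472]
Lookup 472: h=2, probe 2,3,4 → found at 4.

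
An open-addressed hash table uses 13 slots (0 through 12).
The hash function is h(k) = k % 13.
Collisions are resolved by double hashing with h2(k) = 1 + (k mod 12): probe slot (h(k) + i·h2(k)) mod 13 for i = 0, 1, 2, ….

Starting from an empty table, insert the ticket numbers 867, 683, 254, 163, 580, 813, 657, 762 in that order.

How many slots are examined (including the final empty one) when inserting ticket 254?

Insert 867: h=9, slot 9 empty -> index 9.
Insert 683: h=7, slot 7 empty -> index 7.
Insert 254: h=7, h2=3, slot 7 occupied -> index 10.
Insert 163: h=7, h2=8, slot 7 occupied -> index 2.
Insert 580: h=8, slot 8 empty -> index 8.
Insert 813: h=7, h2=10, slot 7 occupied -> index 4.
Insert 657: h=7, h2=10, slots 7,4 occupied -> index 1.
Insert 762: h=8, h2=7, slots 8,2,9 occupied -> index 3.
Table: [-, 657, 163, 762, 813, -, -, 683, 580, 867, 254, -, -]

2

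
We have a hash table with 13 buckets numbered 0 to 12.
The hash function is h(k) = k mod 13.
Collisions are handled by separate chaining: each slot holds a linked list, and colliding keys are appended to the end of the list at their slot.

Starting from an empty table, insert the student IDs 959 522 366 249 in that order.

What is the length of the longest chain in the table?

3

959 -> bucket 10
522 -> bucket 2
366 -> bucket 2 (collision)
249 -> bucket 2 (collision)
Final buckets:
0: _
1: _
2: 522 -> 366 -> 249
3: _
4: _
5: _
6: _
7: _
8: _
9: _
10: 959
11: _
12: _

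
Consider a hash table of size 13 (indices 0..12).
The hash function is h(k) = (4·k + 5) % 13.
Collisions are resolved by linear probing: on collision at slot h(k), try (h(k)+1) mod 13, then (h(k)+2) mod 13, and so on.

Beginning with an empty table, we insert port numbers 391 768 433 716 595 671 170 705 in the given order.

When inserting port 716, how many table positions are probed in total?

3

391: h=9 => slot 9
768: h=9, probe 9,10 => slot 10
433: h=8 => slot 8
716: h=9, probe 9,10,11 => slot 11
595: h=6 => slot 6
671: h=11, probe 11,12 => slot 12
170: h=9, probe 9,10,11,12,0 => slot 0
705: h=4 => slot 4
Table: [170, —, —, —, 705, —, 595, —, 433, 391, 768, 716, 671]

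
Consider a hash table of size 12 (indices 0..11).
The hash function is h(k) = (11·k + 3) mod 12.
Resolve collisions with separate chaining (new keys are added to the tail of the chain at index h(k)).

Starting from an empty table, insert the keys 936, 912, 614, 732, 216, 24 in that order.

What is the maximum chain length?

5

Insert 936: h=3, bucket 3 empty -> new chain.
Insert 912: h=3, bucket 3 nonempty -> append to chain.
Insert 614: h=1, bucket 1 empty -> new chain.
Insert 732: h=3, bucket 3 nonempty -> append to chain.
Insert 216: h=3, bucket 3 nonempty -> append to chain.
Insert 24: h=3, bucket 3 nonempty -> append to chain.
Final buckets:
0: .
1: 614
2: .
3: 936 -> 912 -> 732 -> 216 -> 24
4: .
5: .
6: .
7: .
8: .
9: .
10: .
11: .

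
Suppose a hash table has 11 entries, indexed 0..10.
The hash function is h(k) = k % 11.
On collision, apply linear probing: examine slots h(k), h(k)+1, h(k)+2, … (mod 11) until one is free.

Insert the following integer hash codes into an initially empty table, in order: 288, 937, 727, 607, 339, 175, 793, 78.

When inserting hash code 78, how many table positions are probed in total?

6

288 hashes to 2; slot 2 is free -> place at 2.
937 hashes to 2; 2 taken -> place at 3.
727 hashes to 1; slot 1 is free -> place at 1.
607 hashes to 2; 2,3 taken -> place at 4.
339 hashes to 9; slot 9 is free -> place at 9.
175 hashes to 10; slot 10 is free -> place at 10.
793 hashes to 1; 1,2,3,4 taken -> place at 5.
78 hashes to 1; 1,2,3,4,5 taken -> place at 6.
Table: [_, 727, 288, 937, 607, 793, 78, _, _, 339, 175]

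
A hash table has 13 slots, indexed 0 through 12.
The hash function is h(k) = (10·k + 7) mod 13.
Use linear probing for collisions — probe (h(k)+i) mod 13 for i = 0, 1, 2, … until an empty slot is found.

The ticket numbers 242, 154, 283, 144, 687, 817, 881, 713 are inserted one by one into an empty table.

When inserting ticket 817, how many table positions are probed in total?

3

242: h=9 -> slot 9
154: h=0 -> slot 0
283: h=3 -> slot 3
144: h=4 -> slot 4
687: h=0, probe 0,1 -> slot 1
817: h=0, probe 0,1,2 -> slot 2
881: h=3, probe 3,4,5 -> slot 5
713: h=0, probe 0,1,2,3,4,5,6 -> slot 6
Table: [154, 687, 817, 283, 144, 881, 713, —, —, 242, —, —, —]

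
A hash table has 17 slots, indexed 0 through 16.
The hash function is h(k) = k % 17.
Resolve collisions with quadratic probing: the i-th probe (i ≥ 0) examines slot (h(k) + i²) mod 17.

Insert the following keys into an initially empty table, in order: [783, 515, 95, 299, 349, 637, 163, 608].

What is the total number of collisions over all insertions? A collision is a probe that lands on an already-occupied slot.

3

Insert 783: h=1, slot 1 empty → index 1.
Insert 515: h=5, slot 5 empty → index 5.
Insert 95: h=10, slot 10 empty → index 10.
Insert 299: h=10, slot 10 occupied → index 11.
Insert 349: h=9, slot 9 empty → index 9.
Insert 637: h=8, slot 8 empty → index 8.
Insert 163: h=10, slots 10,11 occupied → index 14.
Insert 608: h=13, slot 13 empty → index 13.
Table: [∅, 783, ∅, ∅, ∅, 515, ∅, ∅, 637, 349, 95, 299, ∅, 608, 163, ∅, ∅]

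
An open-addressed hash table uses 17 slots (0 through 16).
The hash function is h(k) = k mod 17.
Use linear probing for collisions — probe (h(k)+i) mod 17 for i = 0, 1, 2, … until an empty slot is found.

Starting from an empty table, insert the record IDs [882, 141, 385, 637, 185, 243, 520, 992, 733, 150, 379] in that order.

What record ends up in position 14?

150

882 hashes to 15; slot 15 is free → place at 15.
141 hashes to 5; slot 5 is free → place at 5.
385 hashes to 11; slot 11 is free → place at 11.
637 hashes to 8; slot 8 is free → place at 8.
185 hashes to 15; 15 taken → place at 16.
243 hashes to 5; 5 taken → place at 6.
520 hashes to 10; slot 10 is free → place at 10.
992 hashes to 6; 6 taken → place at 7.
733 hashes to 2; slot 2 is free → place at 2.
150 hashes to 14; slot 14 is free → place at 14.
379 hashes to 5; 5,6,7,8 taken → place at 9.
Table: [., ., 733, ., ., 141, 243, 992, 637, 379, 520, 385, ., ., 150, 882, 185]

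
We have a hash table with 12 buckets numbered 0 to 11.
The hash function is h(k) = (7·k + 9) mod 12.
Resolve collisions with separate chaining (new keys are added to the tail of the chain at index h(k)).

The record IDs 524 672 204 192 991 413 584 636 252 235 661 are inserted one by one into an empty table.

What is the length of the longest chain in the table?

524 → bucket 5
672 → bucket 9
204 → bucket 9 (collision)
192 → bucket 9 (collision)
991 → bucket 10
413 → bucket 8
584 → bucket 5 (collision)
636 → bucket 9 (collision)
252 → bucket 9 (collision)
235 → bucket 10 (collision)
661 → bucket 4
Final buckets:
0: —
1: —
2: —
3: —
4: 661
5: 524 -> 584
6: —
7: —
8: 413
9: 672 -> 204 -> 192 -> 636 -> 252
10: 991 -> 235
11: —

5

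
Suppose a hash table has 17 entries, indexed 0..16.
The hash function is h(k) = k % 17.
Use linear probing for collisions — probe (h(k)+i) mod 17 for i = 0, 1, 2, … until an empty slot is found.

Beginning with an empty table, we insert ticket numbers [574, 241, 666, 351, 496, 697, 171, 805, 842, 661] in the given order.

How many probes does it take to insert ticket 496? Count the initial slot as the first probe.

3

574 hashes to 13; slot 13 is free -> place at 13.
241 hashes to 3; slot 3 is free -> place at 3.
666 hashes to 3; 3 taken -> place at 4.
351 hashes to 11; slot 11 is free -> place at 11.
496 hashes to 3; 3,4 taken -> place at 5.
697 hashes to 0; slot 0 is free -> place at 0.
171 hashes to 1; slot 1 is free -> place at 1.
805 hashes to 6; slot 6 is free -> place at 6.
842 hashes to 9; slot 9 is free -> place at 9.
661 hashes to 15; slot 15 is free -> place at 15.
Table: [697, 171, ., 241, 666, 496, 805, ., ., 842, ., 351, ., 574, ., 661, .]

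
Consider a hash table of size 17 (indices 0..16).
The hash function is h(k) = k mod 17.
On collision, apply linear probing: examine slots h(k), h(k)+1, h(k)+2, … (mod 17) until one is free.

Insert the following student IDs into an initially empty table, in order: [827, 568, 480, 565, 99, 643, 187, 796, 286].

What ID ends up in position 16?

796

827: h=11 → slot 11
568: h=7 → slot 7
480: h=4 → slot 4
565: h=4, probe 4,5 → slot 5
99: h=14 → slot 14
643: h=14, probe 14,15 → slot 15
187: h=0 → slot 0
796: h=14, probe 14,15,16 → slot 16
286: h=14, probe 14,15,16,0,1 → slot 1
Table: [187, 286, _, _, 480, 565, _, 568, _, _, _, 827, _, _, 99, 643, 796]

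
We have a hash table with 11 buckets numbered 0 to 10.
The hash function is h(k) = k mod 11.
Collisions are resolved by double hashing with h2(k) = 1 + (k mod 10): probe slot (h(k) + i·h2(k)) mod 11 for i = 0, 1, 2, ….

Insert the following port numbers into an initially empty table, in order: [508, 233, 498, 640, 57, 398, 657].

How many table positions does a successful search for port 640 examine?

3

Insert 508: h=2, slot 2 empty → index 2.
Insert 233: h=2, h2=4, slot 2 occupied → index 6.
Insert 498: h=3, slot 3 empty → index 3.
Insert 640: h=2, h2=1, slots 2,3 occupied → index 4.
Insert 57: h=2, h2=8, slot 2 occupied → index 10.
Insert 398: h=2, h2=9, slot 2 occupied → index 0.
Insert 657: h=8, slot 8 empty → index 8.
Table: [398, _, 508, 498, 640, _, 233, _, 657, _, 57]
Lookup 640: h=2, h2=1, probe 2,3,4 → found at 4.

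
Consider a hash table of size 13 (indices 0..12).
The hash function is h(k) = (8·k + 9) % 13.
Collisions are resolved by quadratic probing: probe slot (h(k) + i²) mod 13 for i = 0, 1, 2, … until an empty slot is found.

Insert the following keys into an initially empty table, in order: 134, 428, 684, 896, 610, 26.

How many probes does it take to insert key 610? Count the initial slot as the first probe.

Insert 134: h=2, slot 2 empty → index 2.
Insert 428: h=1, slot 1 empty → index 1.
Insert 684: h=8, slot 8 empty → index 8.
Insert 896: h=1, slots 1,2 occupied → index 5.
Insert 610: h=1, slots 1,2,5 occupied → index 10.
Insert 26: h=9, slot 9 empty → index 9.
Table: [_, 428, 134, _, _, 896, _, _, 684, 26, 610, _, _]

4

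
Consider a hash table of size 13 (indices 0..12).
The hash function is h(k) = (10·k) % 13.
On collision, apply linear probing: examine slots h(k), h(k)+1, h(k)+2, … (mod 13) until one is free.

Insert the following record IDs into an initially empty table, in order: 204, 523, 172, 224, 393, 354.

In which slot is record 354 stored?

8

204: h=12 -> slot 12
523: h=4 -> slot 4
172: h=4, probe 4,5 -> slot 5
224: h=4, probe 4,5,6 -> slot 6
393: h=4, probe 4,5,6,7 -> slot 7
354: h=4, probe 4,5,6,7,8 -> slot 8
Table: [_, _, _, _, 523, 172, 224, 393, 354, _, _, _, 204]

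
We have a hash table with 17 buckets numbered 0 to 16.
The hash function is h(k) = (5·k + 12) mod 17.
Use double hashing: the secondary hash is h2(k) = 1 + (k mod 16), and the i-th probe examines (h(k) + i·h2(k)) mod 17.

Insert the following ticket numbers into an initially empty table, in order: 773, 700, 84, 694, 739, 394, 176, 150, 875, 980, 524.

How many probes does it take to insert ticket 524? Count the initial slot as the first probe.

3

773 hashes to 1; slot 1 is free → place at 1.
700 hashes to 10; slot 10 is free → place at 10.
84 hashes to 7; slot 7 is free → place at 7.
694 hashes to 14; slot 14 is free → place at 14.
739 hashes to 1, h2=4; 1 taken → place at 5.
394 hashes to 10, h2=11; 10 taken → place at 4.
176 hashes to 8; slot 8 is free → place at 8.
150 hashes to 14, h2=7; 14,4 taken → place at 11.
875 hashes to 1, h2=12; 1 taken → place at 13.
980 hashes to 16; slot 16 is free → place at 16.
524 hashes to 14, h2=13; 14,10 taken → place at 6.
Table: [-, 773, -, -, 394, 739, 524, 84, 176, -, 700, 150, -, 875, 694, -, 980]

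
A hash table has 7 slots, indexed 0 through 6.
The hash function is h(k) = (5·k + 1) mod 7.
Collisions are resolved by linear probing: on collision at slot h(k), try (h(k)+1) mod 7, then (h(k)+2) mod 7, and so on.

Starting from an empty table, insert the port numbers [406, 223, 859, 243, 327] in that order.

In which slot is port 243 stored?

Insert 406: h=1, slot 1 empty -> index 1.
Insert 223: h=3, slot 3 empty -> index 3.
Insert 859: h=5, slot 5 empty -> index 5.
Insert 243: h=5, slot 5 occupied -> index 6.
Insert 327: h=5, slots 5,6 occupied -> index 0.
Table: [327, 406, ∅, 223, ∅, 859, 243]

6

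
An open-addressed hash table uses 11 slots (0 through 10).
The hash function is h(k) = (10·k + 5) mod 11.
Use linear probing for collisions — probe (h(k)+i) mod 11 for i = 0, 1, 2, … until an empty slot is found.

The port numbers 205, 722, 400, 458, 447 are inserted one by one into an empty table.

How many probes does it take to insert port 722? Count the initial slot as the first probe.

2

Insert 205: h=9, slot 9 empty -> index 9.
Insert 722: h=9, slot 9 occupied -> index 10.
Insert 400: h=1, slot 1 empty -> index 1.
Insert 458: h=9, slots 9,10 occupied -> index 0.
Insert 447: h=9, slots 9,10,0,1 occupied -> index 2.
Table: [458, 400, 447, —, —, —, —, —, —, 205, 722]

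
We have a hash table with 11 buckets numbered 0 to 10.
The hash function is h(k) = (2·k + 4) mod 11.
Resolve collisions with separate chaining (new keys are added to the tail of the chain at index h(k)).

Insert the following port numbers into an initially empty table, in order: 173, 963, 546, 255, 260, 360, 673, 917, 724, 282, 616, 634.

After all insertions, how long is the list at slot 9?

173 -> bucket 9
963 -> bucket 5
546 -> bucket 7
255 -> bucket 8
260 -> bucket 7 (collision)
360 -> bucket 9 (collision)
673 -> bucket 8 (collision)
917 -> bucket 1
724 -> bucket 0
282 -> bucket 7 (collision)
616 -> bucket 4
634 -> bucket 7 (collision)
Final buckets:
0: 724
1: 917
2: _
3: _
4: 616
5: 963
6: _
7: 546 -> 260 -> 282 -> 634
8: 255 -> 673
9: 173 -> 360
10: _

2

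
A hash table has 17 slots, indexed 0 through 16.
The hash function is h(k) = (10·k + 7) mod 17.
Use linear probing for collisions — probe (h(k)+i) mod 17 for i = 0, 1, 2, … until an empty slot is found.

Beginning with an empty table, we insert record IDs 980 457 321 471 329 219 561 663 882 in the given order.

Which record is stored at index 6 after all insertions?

219

980 hashes to 15; slot 15 is free -> place at 15.
457 hashes to 4; slot 4 is free -> place at 4.
321 hashes to 4; 4 taken -> place at 5.
471 hashes to 8; slot 8 is free -> place at 8.
329 hashes to 16; slot 16 is free -> place at 16.
219 hashes to 4; 4,5 taken -> place at 6.
561 hashes to 7; slot 7 is free -> place at 7.
663 hashes to 7; 7,8 taken -> place at 9.
882 hashes to 4; 4,5,6,7,8,9 taken -> place at 10.
Table: [., ., ., ., 457, 321, 219, 561, 471, 663, 882, ., ., ., ., 980, 329]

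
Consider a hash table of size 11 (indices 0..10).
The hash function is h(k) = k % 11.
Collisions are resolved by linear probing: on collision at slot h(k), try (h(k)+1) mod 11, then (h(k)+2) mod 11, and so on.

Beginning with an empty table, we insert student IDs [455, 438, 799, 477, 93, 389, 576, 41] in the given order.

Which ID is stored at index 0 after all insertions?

41

Insert 455: h=4, slot 4 empty → index 4.
Insert 438: h=9, slot 9 empty → index 9.
Insert 799: h=7, slot 7 empty → index 7.
Insert 477: h=4, slot 4 occupied → index 5.
Insert 93: h=5, slot 5 occupied → index 6.
Insert 389: h=4, slots 4,5,6,7 occupied → index 8.
Insert 576: h=4, slots 4,5,6,7,8,9 occupied → index 10.
Insert 41: h=8, slots 8,9,10 occupied → index 0.
Table: [41, ∅, ∅, ∅, 455, 477, 93, 799, 389, 438, 576]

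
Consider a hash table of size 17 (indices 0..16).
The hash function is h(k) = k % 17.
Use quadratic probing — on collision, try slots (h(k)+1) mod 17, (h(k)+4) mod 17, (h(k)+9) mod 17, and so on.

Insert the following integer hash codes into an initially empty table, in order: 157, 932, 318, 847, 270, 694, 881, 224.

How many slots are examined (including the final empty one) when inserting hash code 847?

157 hashes to 4; slot 4 is free => place at 4.
932 hashes to 14; slot 14 is free => place at 14.
318 hashes to 12; slot 12 is free => place at 12.
847 hashes to 14; 14 taken => place at 15.
270 hashes to 15; 15 taken => place at 16.
694 hashes to 14; 14,15 taken => place at 1.
881 hashes to 14; 14,15,1 taken => place at 6.
224 hashes to 3; slot 3 is free => place at 3.
Table: [—, 694, —, 224, 157, —, 881, —, —, —, —, —, 318, —, 932, 847, 270]

2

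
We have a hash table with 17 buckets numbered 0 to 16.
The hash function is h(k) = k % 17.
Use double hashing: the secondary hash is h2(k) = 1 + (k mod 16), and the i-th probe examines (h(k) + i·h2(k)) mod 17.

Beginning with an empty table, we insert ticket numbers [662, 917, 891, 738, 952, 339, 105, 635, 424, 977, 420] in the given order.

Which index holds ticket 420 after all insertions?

662: h=16 => slot 16
917: h=16, h2=6, probe 16,5 => slot 5
891: h=7 => slot 7
738: h=7, h2=3, probe 7,10 => slot 10
952: h=0 => slot 0
339: h=16, h2=4, probe 16,3 => slot 3
105: h=3, h2=10, probe 3,13 => slot 13
635: h=6 => slot 6
424: h=16, h2=9, probe 16,8 => slot 8
977: h=8, h2=2, probe 8,10,12 => slot 12
420: h=12, h2=5, probe 12,0,5,10,15 => slot 15
Table: [952, —, —, 339, —, 917, 635, 891, 424, —, 738, —, 977, 105, —, 420, 662]

15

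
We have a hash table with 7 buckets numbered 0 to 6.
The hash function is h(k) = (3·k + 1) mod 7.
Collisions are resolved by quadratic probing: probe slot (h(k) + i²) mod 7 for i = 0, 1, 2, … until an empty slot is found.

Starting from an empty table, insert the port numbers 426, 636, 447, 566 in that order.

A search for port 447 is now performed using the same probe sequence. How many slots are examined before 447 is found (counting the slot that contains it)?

3

426: h=5 -> slot 5
636: h=5, probe 5,6 -> slot 6
447: h=5, probe 5,6,2 -> slot 2
566: h=5, probe 5,6,2,0 -> slot 0
Table: [566, ., 447, ., ., 426, 636]
Lookup 447: h=5, probe 5,6,2 → found at 2.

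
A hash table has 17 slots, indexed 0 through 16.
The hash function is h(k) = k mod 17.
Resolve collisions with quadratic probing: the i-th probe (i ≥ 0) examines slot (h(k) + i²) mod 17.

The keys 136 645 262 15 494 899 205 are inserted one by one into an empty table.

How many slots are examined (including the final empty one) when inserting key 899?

3

136: h=0 -> slot 0
645: h=16 -> slot 16
262: h=7 -> slot 7
15: h=15 -> slot 15
494: h=1 -> slot 1
899: h=15, probe 15,16,2 -> slot 2
205: h=1, probe 1,2,5 -> slot 5
Table: [136, 494, 899, —, —, 205, —, 262, —, —, —, —, —, —, —, 15, 645]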